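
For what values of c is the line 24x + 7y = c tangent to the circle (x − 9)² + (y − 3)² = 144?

For a tangent, require d(centre, line) = r = 12.
|24·9 + 7·3 − c| / √625 = 12
|c − (237)| = 12·25, so c = 537 or c = −63.

c = −63 or c = 537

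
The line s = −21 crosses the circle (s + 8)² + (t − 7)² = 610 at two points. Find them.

(−21, −14) and (−21, 28)

The line gives s = −21. Substituting into the circle:
t² − 14t − 392 = 0
t = 28 or t = −14, giving (−21, 28) and (−21, −14).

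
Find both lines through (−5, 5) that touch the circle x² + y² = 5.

Let a tangent through (−5, 5) have slope m. Its distance from (0, 0) must equal √5:
(5m − (−5))² = 5(m² + 1)
2m² + 5m + 2 = 0, so m = −1/2 or m = −2.
With m = −1/2: x + 2y = 5. With m = −2: 2x + y = −5.

x + 2y = 5 and 2x + y = −5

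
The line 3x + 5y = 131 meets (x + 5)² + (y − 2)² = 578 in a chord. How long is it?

2√34

The distance from (−5, 2) to the line is 136/√34, and r² = 578.
Chord = 2√(r² − d²) = 2·√(34) = 2√34.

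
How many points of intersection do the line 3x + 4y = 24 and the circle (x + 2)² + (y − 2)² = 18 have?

0

Centre (−2, 2), r² = 18. Distance² from centre to line = (−22)²/25 = 484/25.
Since d² > r², the line lies outside the circle.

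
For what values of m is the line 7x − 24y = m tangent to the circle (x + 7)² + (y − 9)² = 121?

For a tangent, require d(centre, line) = r = 11.
|7·(−7) − 24·9 − m| / √625 = 11
|m − (−265)| = 11·25, so m = 10 or m = −540.

m = −540 or m = 10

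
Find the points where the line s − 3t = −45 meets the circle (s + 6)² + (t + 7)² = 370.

From the line, t = (45 + s)/3. Substituting:
10s² + 240s + 1350 = 0  ⟹  s² + 24s + 135 = 0
s = −9 or s = −15, giving (−9, 12) and (−15, 10).

(−15, 10) and (−9, 12)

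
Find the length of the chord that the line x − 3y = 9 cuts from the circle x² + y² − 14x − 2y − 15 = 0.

5√10

The distance from (7, 1) to the line is 5/√10, and r² = 65.
Chord = 2√(r² − d²) = 2·√(125/2) = 5√10.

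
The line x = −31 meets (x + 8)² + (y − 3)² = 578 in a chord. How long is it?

The line gives x = −31. Substituting into the circle:
y² − 6y − 40 = 0
y = 10 or y = −4, giving (−31, 10) and (−31, −4).
|(−31, 10) − (−31, −4)| = √((0)² + (14)²) = 14.

14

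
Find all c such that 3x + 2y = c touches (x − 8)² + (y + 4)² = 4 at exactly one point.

Tangency holds when the distance from the centre (8, −4) to the line equals the radius 2:
|3·8 + 2·(−4) − c| / √13 = 2
|c − (16)| = 2√13.

c = 16 ± 2√13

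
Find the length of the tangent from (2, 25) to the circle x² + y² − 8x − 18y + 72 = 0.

The centre is (4, 9) and r = 5. The square of the distance from P to the centre is 4 + 256 = 260.
The tangent meets the radius at right angles, so tangent² = |PO|² − r² = 260 − 25 = 235.

√235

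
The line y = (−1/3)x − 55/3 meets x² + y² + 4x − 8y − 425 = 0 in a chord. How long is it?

The distance from (−2, 4) to the line is 65/√10, and r² = 445.
Half the chord is √(r² − d²) = √(45/2), so the full chord is 3√10.

3√10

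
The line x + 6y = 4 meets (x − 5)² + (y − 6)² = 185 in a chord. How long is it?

4√37

Substitute y = (4 − x)/6:
37x² − 296x − 4736 = 0  ⟹  x² − 8x − 128 = 0
x = 16 or x = −8, giving (16, −2) and (−8, 2).
|(16, −2) − (−8, 2)| = √((24)² + (−4)²) = 4√37.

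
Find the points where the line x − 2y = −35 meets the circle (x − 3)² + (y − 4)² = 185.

(−5, 15) and (−1, 17)

Substitute y = (35 + x)/2:
5x² + 30x + 25 = 0  ⟹  x² + 6x + 5 = 0
x = −1 or x = −5, giving (−1, 17) and (−5, 15).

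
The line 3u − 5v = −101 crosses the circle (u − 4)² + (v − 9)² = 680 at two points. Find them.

Express v = (101 + 3u)/5 and substitute into the circle:
34u² + 136u − 13464 = 0  ⟹  u² + 4u − 396 = 0
u = 18 or u = −22, giving (18, 31) and (−22, 7).

(−22, 7) and (18, 31)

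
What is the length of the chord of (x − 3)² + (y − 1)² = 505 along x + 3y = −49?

9√10

From the line, y = (−49 − x)/3. Substituting:
10x² + 50x − 1760 = 0  ⟹  x² + 5x − 176 = 0
x = 11 or x = −16, giving (11, −20) and (−16, −11).
|(11, −20) − (−16, −11)| = √((27)² + (−9)²) = 9√10.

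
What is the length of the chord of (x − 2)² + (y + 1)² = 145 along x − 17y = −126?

√290

The distance from (2, −1) to the line is 145/√290, and r² = 145.
Half the chord is √(r² − d²) = √(145/2), so the full chord is √290.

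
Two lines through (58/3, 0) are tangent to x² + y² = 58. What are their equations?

3x + 7y = 58 and 3x − 7y = 58

Let a tangent through (58/3, 0) have slope m. Its distance from (0, 0) must equal √58:
[m·(−58/3) − (0)]² = 58(m² + 1)
49m² − 9 = 0, so m = −3/7 or m = 3/7.
Through (58/3, 0) these give 3x + 7y = 58 and 3x − 7y = 58.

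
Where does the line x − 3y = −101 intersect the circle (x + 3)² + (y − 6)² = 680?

(−17, 28) and (−5, 32)

Express y = (101 + x)/3 and substitute into the circle:
10x² + 220x + 850 = 0  ⟹  x² + 22x + 85 = 0
x = −5 or x = −17, giving (−5, 32) and (−17, 28).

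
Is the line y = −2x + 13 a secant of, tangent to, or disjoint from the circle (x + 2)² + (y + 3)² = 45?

d² = (2·(−2) + 1·(−3) − (13))²/5 = 80; r² = 45.
Since d² > r², the line lies outside the circle.

disjoint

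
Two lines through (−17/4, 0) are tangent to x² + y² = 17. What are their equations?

Write the tangent as mx − y + (0 − m·(−17/4)) = 0 and set its distance from the centre to √17:
(17/4m − (0))² = 17(m² + 1)
m² − 16 = 0, so m = −4 or m = 4.
Through (−17/4, 0) these give 4x + y = −17 and 4x − y = −17.

4x + y = −17 and 4x − y = −17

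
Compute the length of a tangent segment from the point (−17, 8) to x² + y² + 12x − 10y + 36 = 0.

Centre (−6, 5), r² = 25. |PO|² = (−11)² + (3)² = 130.
By the tangent–radius right angle, tangent length = √(|PO|² − r²) = √105.

√105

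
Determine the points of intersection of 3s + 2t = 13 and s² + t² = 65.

(−1, 8) and (7, −4)

Express t = (13 − 3s)/2 and substitute into the circle:
13s² − 78s − 91 = 0  ⟹  s² − 6s − 7 = 0
s = 7 or s = −1, giving (7, −4) and (−1, 8).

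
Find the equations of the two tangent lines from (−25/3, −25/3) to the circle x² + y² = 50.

x − 7y = 50 and 7x − y = −50

A line y − (−25/3) = m(x − (−25/3)) is tangent when its distance from (0, 0) is 5√2:
[m·(25/3) − (25/3)]² = 50(m² + 1)
7m² − 50m + 7 = 0, so m = 1/7 or m = 7.
With m = 1/7: x − 7y = 50. With m = 7: 7x − y = −50.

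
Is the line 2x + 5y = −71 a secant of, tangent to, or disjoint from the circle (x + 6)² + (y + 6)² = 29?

Substituting the line into the circle gives 29x² + 464x + 1856 = 0.
Discriminant = (464)² − 4·29·(1856) = 0.
A repeated root: the line is tangent.

tangent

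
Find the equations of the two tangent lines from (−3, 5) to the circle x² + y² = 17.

4x − y = −17 and x + 4y = 17

Write the tangent as mx − y + (5 − m·(−3)) = 0 and set its distance from the centre to √17:
(3m − (−5))² = 17(m² + 1)
4m² − 15m − 4 = 0, so m = 4 or m = −1/4.
With m = 4: 4x − y = −17. With m = −1/4: x + 4y = 17.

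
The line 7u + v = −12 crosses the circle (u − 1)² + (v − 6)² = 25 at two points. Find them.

(−3, 9) and (−2, 2)

Express v = −7u − 12 and substitute into the circle:
50u² + 250u + 300 = 0  ⟹  u² + 5u + 6 = 0
u = −2 or u = −3, giving (−2, 2) and (−3, 9).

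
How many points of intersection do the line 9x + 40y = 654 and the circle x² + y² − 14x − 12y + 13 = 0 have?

0

Substituting the line into the circle gives 1681x² − 29852x + 134596 = 0.
Discriminant = (−29852)² − 4·1681·(134596) = −13881600 < 0.
No real roots: the line does not meet the circle.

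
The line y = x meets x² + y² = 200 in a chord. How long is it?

20√2

The distance from (0, 0) to the line is 0/√2, and r² = 200.
Half the chord is √(r² − d²) = √(200), so the full chord is 20√2.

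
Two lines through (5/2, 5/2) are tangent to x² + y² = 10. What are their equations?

A line y − (5/2) = m(x − (5/2)) is tangent when its distance from (0, 0) is √10:
(−5/2m − (−5/2))² = 10(m² + 1)
3m² + 10m + 3 = 0, so m = −1/3 or m = −3.
Through (5/2, 5/2) these give x + 3y = 10 and 3x + y = 10.

x + 3y = 10 and 3x + y = 10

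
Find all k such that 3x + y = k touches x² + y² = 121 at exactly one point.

The line touches the circle iff its distance from (0, 0) is 11:
|3·0 + 1·0 − k| / √10 = 11
|k| = 11√10.

k = ±11√10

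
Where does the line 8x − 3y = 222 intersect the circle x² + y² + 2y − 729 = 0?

From the line, y = (−222 + 8x)/3. Substituting:
73x² − 3504x + 41391 = 0  ⟹  x² − 48x + 567 = 0
x = 27 or x = 21, giving (27, −2) and (21, −18).

(21, −18) and (27, −2)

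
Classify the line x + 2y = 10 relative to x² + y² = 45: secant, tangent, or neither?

secant

Substituting the line into the circle gives 5x² − 20x − 80 = 0.
Discriminant = (−20)² − 4·5·(−80) = 2000 > 0.
Two real roots: the line is a secant.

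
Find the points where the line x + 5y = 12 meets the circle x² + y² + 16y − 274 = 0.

From the line, y = (12 − x)/5. Substituting:
26x² − 104x − 5746 = 0  ⟹  x² − 4x − 221 = 0
x = 17 or x = −13, giving (17, −1) and (−13, 5).

(−13, 5) and (17, −1)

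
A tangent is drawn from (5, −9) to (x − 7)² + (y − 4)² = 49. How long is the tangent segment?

2√31

The centre is (7, 4) and r = 7. The square of the distance from P to the centre is 4 + 169 = 173.
By the tangent–radius right angle, tangent length = √(|PO|² − r²) = √124 = 2√31.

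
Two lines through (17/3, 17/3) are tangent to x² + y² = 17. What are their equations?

Write the tangent as mx − y + (17/3 − m·(17/3)) = 0 and set its distance from the centre to √17:
(−17/3m − (−17/3))² = 17(m² + 1)
4m² − 17m + 4 = 0, so m = 1/4 or m = 4.
With m = 1/4: x − 4y = −17. With m = 4: 4x − y = 17.

x − 4y = −17 and 4x − y = 17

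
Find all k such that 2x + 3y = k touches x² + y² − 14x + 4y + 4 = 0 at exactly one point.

k = 8 ± 7√13

For a tangent, require d(centre, line) = r = 7.
|2·7 + 3·(−2) − k| / √13 = 7
|k − (8)| = 7√13.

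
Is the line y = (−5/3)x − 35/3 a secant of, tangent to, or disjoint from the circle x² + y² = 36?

disjoint

Centre (0, 0), r² = 36. Distance² from centre to line = (35)²/34 = 1225/34.
Since d² > r², the line lies outside the circle.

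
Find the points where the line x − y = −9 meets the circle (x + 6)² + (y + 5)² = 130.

Substitute y = x + 9:
2x² + 40x + 102 = 0  ⟹  x² + 20x + 51 = 0
x = −3 or x = −17, giving (−3, 6) and (−17, −8).

(−17, −8) and (−3, 6)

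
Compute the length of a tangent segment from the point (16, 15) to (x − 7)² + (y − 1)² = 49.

The centre is (7, 1) and r = 7. The square of the distance from P to the centre is 81 + 196 = 277.
By the tangent–radius right angle, tangent length = √(|PO|² − r²) = √228 = 2√57.

2√57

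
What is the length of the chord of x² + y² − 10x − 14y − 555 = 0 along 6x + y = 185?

The distance from (5, 7) to the line is 148/√37, and r² = 629.
Half the chord is √(r² − d²) = √(37), so the full chord is 2√37.

2√37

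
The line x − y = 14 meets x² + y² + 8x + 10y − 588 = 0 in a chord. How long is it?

Express y = x − 14 and substitute into the circle:
2x² − 10x − 532 = 0  ⟹  x² − 5x − 266 = 0
x = 19 or x = −14, giving (19, 5) and (−14, −28).
|(19, 5) − (−14, −28)| = √((33)² + (33)²) = 33√2.

33√2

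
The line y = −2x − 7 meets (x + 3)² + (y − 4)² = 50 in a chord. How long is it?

6√5

The distance from (−3, 4) to the line is 5/√5, and r² = 50.
Chord = 2√(r² − d²) = 2·√(45) = 6√5.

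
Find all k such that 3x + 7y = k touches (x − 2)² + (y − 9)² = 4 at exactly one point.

For a tangent, require d(centre, line) = r = 2.
|3·2 + 7·9 − k| / √58 = 2
|k − (69)| = 2√58.

k = 69 ± 2√58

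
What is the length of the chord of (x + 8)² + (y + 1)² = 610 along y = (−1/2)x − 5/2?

The distance from (−8, −1) to the line is 5/√5, and r² = 610.
Chord = 2√(r² − d²) = 2·√(605) = 22√5.

22√5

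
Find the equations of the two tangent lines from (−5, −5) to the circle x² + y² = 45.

x + 2y = −15 and 2x + y = −15

Let a tangent through (−5, −5) have slope m. Its distance from (0, 0) must equal 3√5:
(5m − (5))² = 45(m² + 1)
2m² + 5m + 2 = 0, so m = −1/2 or m = −2.
Through (−5, −5) these give x + 2y = −15 and 2x + y = −15.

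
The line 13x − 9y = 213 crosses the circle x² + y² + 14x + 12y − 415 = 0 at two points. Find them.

Substitute y = (−213 + 13x)/9:
250x² − 3000x − 11250 = 0  ⟹  x² − 12x − 45 = 0
x = 15 or x = −3, giving (15, −2) and (−3, −28).

(−3, −28) and (15, −2)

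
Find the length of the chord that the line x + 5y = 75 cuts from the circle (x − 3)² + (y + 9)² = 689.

Substitute y = (75 − x)/5:
26x² − 390x − 2600 = 0  ⟹  x² − 15x − 100 = 0
x = 20 or x = −5, giving (20, 11) and (−5, 16).
|(20, 11) − (−5, 16)| = √((25)² + (−5)²) = 5√26.

5√26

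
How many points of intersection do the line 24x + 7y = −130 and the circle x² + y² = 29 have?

2

Substituting the line into the circle gives 625x² + 6240x + 15479 = 0.
Δ = 38937600 − 38697500 = 240100.
Two real roots: the line is a secant.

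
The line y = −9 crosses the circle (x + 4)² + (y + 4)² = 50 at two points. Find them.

Express y = −9 and substitute into the circle:
x² + 8x − 9 = 0
x = 1 or x = −9, giving (1, −9) and (−9, −9).

(−9, −9) and (1, −9)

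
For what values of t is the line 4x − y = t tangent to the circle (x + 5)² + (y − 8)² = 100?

t = −28 ± 10√17

The line touches the circle iff its distance from (−5, 8) is 10:
|4·(−5) − 1·8 − t| / √17 = 10
|t − (−28)| = 10√17.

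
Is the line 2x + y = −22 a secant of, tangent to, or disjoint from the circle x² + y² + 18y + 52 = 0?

disjoint

Centre (0, −9), r² = 29. Distance² from centre to line = (13)²/5 = 169/5.
Since d² > r², the line lies outside the circle.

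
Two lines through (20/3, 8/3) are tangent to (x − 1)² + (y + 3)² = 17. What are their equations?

Write the tangent as mx − y + (8/3 − m·(20/3)) = 0 and set its distance from the centre to √17:
[m·(−17/3) − (−17/3)]² = 17(m² + 1)
4m² − 17m + 4 = 0, so m = 1/4 or m = 4.
Through (20/3, 8/3) these give x − 4y = −4 and 4x − y = 24.

x − 4y = −4 and 4x − y = 24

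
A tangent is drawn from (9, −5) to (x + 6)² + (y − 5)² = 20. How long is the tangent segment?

Centre (−6, 5), r² = 20. |PO|² = (15)² + (−10)² = 325.
By the tangent–radius right angle, tangent length = √(|PO|² − r²) = √305.

√305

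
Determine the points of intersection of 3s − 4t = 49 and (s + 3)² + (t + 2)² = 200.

(−5, −16) and (11, −4)

From the line, t = (−49 + 3s)/4. Substituting:
25s² − 150s − 1375 = 0  ⟹  s² − 6s − 55 = 0
s = 11 or s = −5, giving (11, −4) and (−5, −16).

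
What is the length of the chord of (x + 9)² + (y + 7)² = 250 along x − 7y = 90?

20√2

The distance from (−9, −7) to the line is 50/√50, and r² = 250.
Chord = 2√(r² − d²) = 2·√(200) = 20√2.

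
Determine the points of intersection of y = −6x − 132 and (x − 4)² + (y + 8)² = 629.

(−21, −6) and (−19, −18)

Express y = −6x − 132 and substitute into the circle:
37x² + 1480x + 14763 = 0  ⟹  x² + 40x + 399 = 0
x = −19 or x = −21, giving (−19, −18) and (−21, −6).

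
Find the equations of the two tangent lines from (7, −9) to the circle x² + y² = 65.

Write the tangent as mx − y + (−9 − m·(7)) = 0 and set its distance from the centre to √65:
(−7m − (9))² = 65(m² + 1)
8m² − 63m − 8 = 0, so m = −1/8 or m = 8.
With m = −1/8: x + 8y = −65. With m = 8: 8x − y = 65.

x + 8y = −65 and 8x − y = 65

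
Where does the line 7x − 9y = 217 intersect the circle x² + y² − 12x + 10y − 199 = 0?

Substitute y = (−217 + 7x)/9:
130x² − 3380x + 11440 = 0  ⟹  x² − 26x + 88 = 0
x = 22 or x = 4, giving (22, −7) and (4, −21).

(4, −21) and (22, −7)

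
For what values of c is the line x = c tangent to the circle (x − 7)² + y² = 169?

c = −6 or c = 20

Tangency holds when the distance from the centre (7, 0) to the line equals the radius 13:
|1·7 + 0·0 − c| / √1 = 13
|c − (7)| = 13, so c = 20 or c = −6.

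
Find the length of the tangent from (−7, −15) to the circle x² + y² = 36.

With centre O = (0, 0), |OP|² = 274 and r² = 36.
Power of the point: PT² = |PO|² − r² = 238, so PT = √238.

√238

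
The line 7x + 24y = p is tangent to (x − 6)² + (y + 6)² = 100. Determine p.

p = −352 or p = 148

Tangency holds when the distance from the centre (6, −6) to the line equals the radius 10:
|7·6 + 24·(−6) − p| / √625 = 10
|p − (−102)| = 10·25, so p = 148 or p = −352.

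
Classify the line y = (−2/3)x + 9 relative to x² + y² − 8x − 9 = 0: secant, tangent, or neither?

neither

Substituting the line into the circle gives 13x² − 180x + 648 = 0.
Discriminant = (−180)² − 4·13·(648) = −1296 < 0.
No real roots: the line does not meet the circle.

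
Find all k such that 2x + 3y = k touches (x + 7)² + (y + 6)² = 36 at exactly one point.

Tangency holds when the distance from the centre (−7, −6) to the line equals the radius 6:
|2·(−7) + 3·(−6) − k| / √13 = 6
|k − (−32)| = 6√13.

k = −32 ± 6√13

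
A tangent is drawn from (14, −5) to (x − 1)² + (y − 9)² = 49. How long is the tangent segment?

2√79

With centre O = (1, 9), |OP|² = 365 and r² = 49.
By the tangent–radius right angle, tangent length = √(|PO|² − r²) = √316 = 2√79.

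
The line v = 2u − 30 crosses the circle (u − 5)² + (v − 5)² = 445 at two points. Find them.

(7, −16) and (23, 16)

From the line, v = 2u − 30. Substituting:
5u² − 150u + 805 = 0  ⟹  u² − 30u + 161 = 0
u = 23 or u = 7, giving (23, 16) and (7, −16).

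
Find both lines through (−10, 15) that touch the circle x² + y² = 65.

4x + 7y = 65 and 8x + y = −65

Write the tangent as mx − y + (15 − m·(−10)) = 0 and set its distance from the centre to √65:
[m·(10) − (−15)]² = 65(m² + 1)
7m² + 60m + 32 = 0, so m = −4/7 or m = −8.
With m = −4/7: 4x + 7y = 65. With m = −8: 8x + y = −65.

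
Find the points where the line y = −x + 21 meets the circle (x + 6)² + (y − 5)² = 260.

(2, 19) and (8, 13)

Substitute y = −x + 21:
2x² − 20x + 32 = 0  ⟹  x² − 10x + 16 = 0
x = 8 or x = 2, giving (8, 13) and (2, 19).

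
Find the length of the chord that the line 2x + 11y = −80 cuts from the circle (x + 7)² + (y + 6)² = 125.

10√5

Substitute y = (−80 − 2x)/11:
125x² + 1750x − 9000 = 0  ⟹  x² + 14x − 72 = 0
x = 4 or x = −18, giving (4, −8) and (−18, −4).
Chord length = distance between (4, −8) and (−18, −4) = √500 = 10√5.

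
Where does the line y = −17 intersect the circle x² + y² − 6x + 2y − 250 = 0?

Substitute y = −17:
x² − 6x + 5 = 0
x = 5 or x = 1, giving (5, −17) and (1, −17).

(1, −17) and (5, −17)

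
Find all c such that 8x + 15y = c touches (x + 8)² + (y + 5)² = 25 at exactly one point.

The line touches the circle iff its distance from (−8, −5) is 5:
|8·(−8) + 15·(−5) − c| / √289 = 5
|c − (−139)| = 5·17, so c = −54 or c = −224.

c = −224 or c = −54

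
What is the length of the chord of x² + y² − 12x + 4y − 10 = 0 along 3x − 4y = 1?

The distance from (6, −2) to the line is 25/√25, and r² = 50.
Chord = 2√(r² − d²) = 2·√(25) = 10.

10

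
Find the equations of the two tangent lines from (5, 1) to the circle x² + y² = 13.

Write the tangent as mx − y + (1 − m·(5)) = 0 and set its distance from the centre to √13:
(−5m − (−1))² = 13(m² + 1)
6m² − 5m − 6 = 0, so m = −2/3 or m = 3/2.
With m = −2/3: 2x + 3y = 13. With m = 3/2: 3x − 2y = 13.

2x + 3y = 13 and 3x − 2y = 13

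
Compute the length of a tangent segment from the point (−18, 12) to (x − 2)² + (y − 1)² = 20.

√501

Centre (2, 1), r² = 20. |PO|² = (−20)² + (11)² = 521.
By the tangent–radius right angle, tangent length = √(|PO|² − r²) = √501.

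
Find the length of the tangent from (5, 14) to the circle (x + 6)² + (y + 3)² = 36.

With centre O = (−6, −3), |OP|² = 410 and r² = 36.
The tangent meets the radius at right angles, so tangent² = |PO|² − r² = 410 − 36 = 374.

√374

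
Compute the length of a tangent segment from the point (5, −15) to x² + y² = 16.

3√26

Centre (0, 0), r² = 16. |PO|² = (5)² + (−15)² = 250.
Power of the point: PT² = |PO|² − r² = 234, so PT = 3√26.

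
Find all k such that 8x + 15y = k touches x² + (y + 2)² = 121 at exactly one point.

k = −217 or k = 157

For a tangent, require d(centre, line) = r = 11.
|8·0 + 15·(−2) − k| / √289 = 11
|k − (−30)| = 11·17, so k = 157 or k = −217.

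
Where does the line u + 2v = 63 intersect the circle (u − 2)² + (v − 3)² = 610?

(11, 26) and (15, 24)

Substitute v = (63 − u)/2:
5u² − 130u + 825 = 0  ⟹  u² − 26u + 165 = 0
u = 15 or u = 11, giving (15, 24) and (11, 26).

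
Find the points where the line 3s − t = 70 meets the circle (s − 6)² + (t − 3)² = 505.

(18, −16) and (27, 11)

From the line, t = 3s − 70. Substituting:
10s² − 450s + 4860 = 0  ⟹  s² − 45s + 486 = 0
s = 27 or s = 18, giving (27, 11) and (18, −16).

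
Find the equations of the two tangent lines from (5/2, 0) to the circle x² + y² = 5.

2x − y = 5 and 2x + y = 5

Let a tangent through (5/2, 0) have slope m. Its distance from (0, 0) must equal √5:
[m·(−5/2) − (0)]² = 5(m² + 1)
m² − 4 = 0, so m = 2 or m = −2.
Through (5/2, 0) these give 2x − y = 5 and 2x + y = 5.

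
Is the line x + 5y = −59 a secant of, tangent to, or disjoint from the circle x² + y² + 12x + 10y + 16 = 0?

Centre (−6, −5), r² = 45. Distance² from centre to line = (28)²/26 = 392/13.
Since d² < r², the line cuts the circle twice.

secant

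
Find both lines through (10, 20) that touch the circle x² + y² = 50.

Let a tangent through (10, 20) have slope m. Its distance from (0, 0) must equal 5√2:
(−10m − (−20))² = 50(m² + 1)
m² − 8m + 7 = 0, so m = 1 or m = 7.
With m = 1: x − y = −10. With m = 7: 7x − y = 50.

x − y = −10 and 7x − y = 50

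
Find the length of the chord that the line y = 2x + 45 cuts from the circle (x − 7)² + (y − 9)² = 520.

Express y = 2x + 45 and substitute into the circle:
5x² + 130x + 825 = 0  ⟹  x² + 26x + 165 = 0
x = −11 or x = −15, giving (−11, 23) and (−15, 15).
|(−11, 23) − (−15, 15)| = √((4)² + (8)²) = 4√5.

4√5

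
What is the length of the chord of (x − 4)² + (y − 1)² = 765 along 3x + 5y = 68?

9√34

Substitute y = (68 − 3x)/5:
34x² − 578x − 14756 = 0  ⟹  x² − 17x − 434 = 0
x = 31 or x = −14, giving (31, −5) and (−14, 22).
|(31, −5) − (−14, 22)| = √((45)² + (−27)²) = 9√34.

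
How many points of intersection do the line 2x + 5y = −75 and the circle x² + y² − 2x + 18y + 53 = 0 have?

0

Centre (1, −9), r² = 29. Distance² from centre to line = (32)²/29 = 1024/29.
Since d² > r², the line lies outside the circle.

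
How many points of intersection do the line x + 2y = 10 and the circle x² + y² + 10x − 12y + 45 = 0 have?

2

d² = (1·(−5) + 2·6 − (10))²/5 = 9/5; r² = 16.
Since d² < r², the line cuts the circle twice.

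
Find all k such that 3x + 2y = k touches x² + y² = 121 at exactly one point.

The line touches the circle iff its distance from (0, 0) is 11:
|3·0 + 2·0 − k| / √13 = 11
|k| = 11√13.

k = ±11√13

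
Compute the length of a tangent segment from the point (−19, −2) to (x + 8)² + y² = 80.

With centre O = (−8, 0), |OP|² = 125 and r² = 80.
By the tangent–radius right angle, tangent length = √(|PO|² − r²) = √45 = 3√5.

3√5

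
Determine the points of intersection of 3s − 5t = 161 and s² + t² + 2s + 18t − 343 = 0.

Express t = (−161 + 3s)/5 and substitute into the circle:
34s² − 646s + 2856 = 0  ⟹  s² − 19s + 84 = 0
s = 12 or s = 7, giving (12, −25) and (7, −28).

(7, −28) and (12, −25)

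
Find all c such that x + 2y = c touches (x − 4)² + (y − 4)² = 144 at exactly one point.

c = 12 ± 12√5

Tangency holds when the distance from the centre (4, 4) to the line equals the radius 12:
|1·4 + 2·4 − c| / √5 = 12
|c − (12)| = 12√5.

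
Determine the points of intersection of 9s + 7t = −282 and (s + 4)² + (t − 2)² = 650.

From the line, t = (−282 − 9s)/7. Substituting:
130s² + 5720s + 56550 = 0  ⟹  s² + 44s + 435 = 0
s = −15 or s = −29, giving (−15, −21) and (−29, −3).

(−29, −3) and (−15, −21)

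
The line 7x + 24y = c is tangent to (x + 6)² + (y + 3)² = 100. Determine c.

c = −364 or c = 136

Tangency holds when the distance from the centre (−6, −3) to the line equals the radius 10:
|7·(−6) + 24·(−3) − c| / √625 = 10
|c − (−114)| = 10·25, so c = 136 or c = −364.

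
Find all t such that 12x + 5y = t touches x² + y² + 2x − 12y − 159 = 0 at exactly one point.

For a tangent, require d(centre, line) = r = 14.
|12·(−1) + 5·6 − t| / √169 = 14
|t − (18)| = 14·13, so t = 200 or t = −164.

t = −164 or t = 200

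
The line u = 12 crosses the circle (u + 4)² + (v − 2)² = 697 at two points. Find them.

(12, −19) and (12, 23)

The line gives u = 12. Substituting into the circle:
v² − 4v − 437 = 0
v = 23 or v = −19, giving (12, 23) and (12, −19).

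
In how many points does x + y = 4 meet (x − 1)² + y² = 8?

2

Centre (1, 0), r² = 8. Distance² from centre to line = (−3)²/2 = 9/2.
Since d² < r², the line cuts the circle twice.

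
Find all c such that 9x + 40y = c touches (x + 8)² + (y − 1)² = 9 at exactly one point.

For a tangent, require d(centre, line) = r = 3.
|9·(−8) + 40·1 − c| / √1681 = 3
|c − (−32)| = 3·41, so c = 91 or c = −155.

c = −155 or c = 91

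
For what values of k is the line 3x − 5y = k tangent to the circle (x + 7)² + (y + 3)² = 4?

The line touches the circle iff its distance from (−7, −3) is 2:
|3·(−7) − 5·(−3) − k| / √34 = 2
|k − (−6)| = 2√34.

k = −6 ± 2√34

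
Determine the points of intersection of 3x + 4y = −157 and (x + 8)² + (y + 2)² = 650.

Substitute y = (−157 − 3x)/4:
25x² + 1150x + 12825 = 0  ⟹  x² + 46x + 513 = 0
x = −19 or x = −27, giving (−19, −25) and (−27, −19).

(−27, −19) and (−19, −25)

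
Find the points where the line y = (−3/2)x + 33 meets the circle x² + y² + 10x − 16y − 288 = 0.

Express y = (66 − 3x)/2 and substitute into the circle:
13x² − 260x + 1092 = 0  ⟹  x² − 20x + 84 = 0
x = 14 or x = 6, giving (14, 12) and (6, 24).

(6, 24) and (14, 12)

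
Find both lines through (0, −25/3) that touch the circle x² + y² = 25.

Let a tangent through (0, −25/3) have slope m. Its distance from (0, 0) must equal 5:
(0m − (25/3))² = 25(m² + 1)
9m² − 16 = 0, so m = 4/3 or m = −4/3.
Through (0, −25/3) these give 4x − 3y = 25 and 4x + 3y = −25.

4x − 3y = 25 and 4x + 3y = −25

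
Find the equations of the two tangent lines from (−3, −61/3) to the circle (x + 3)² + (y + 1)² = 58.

Write the tangent as mx − y + (−61/3 − m·(−3)) = 0 and set its distance from the centre to √58:
[m·(0) − (58/3)]² = 58(m² + 1)
9m² − 49 = 0, so m = 7/3 or m = −7/3.
With m = 7/3: 7x − 3y = 40. With m = −7/3: 7x + 3y = −82.

7x − 3y = 40 and 7x + 3y = −82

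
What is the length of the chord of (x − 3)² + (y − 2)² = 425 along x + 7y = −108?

The distance from (3, 2) to the line is 125/√50, and r² = 425.
Chord = 2√(r² − d²) = 2·√(225/2) = 15√2.

15√2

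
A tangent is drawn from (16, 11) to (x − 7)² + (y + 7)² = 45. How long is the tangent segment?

6√10

With centre O = (7, −7), |OP|² = 405 and r² = 45.
By the tangent–radius right angle, tangent length = √(|PO|² − r²) = √360 = 6√10.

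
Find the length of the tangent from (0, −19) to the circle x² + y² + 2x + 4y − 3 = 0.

The centre is (−1, −2) and r = 2√2. The square of the distance from P to the centre is 1 + 289 = 290.
By the tangent–radius right angle, tangent length = √(|PO|² − r²) = √282.

√282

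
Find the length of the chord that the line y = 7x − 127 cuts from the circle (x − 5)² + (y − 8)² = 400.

From the line, y = 7x − 127. Substituting:
50x² − 1900x + 17850 = 0  ⟹  x² − 38x + 357 = 0
x = 21 or x = 17, giving (21, 20) and (17, −8).
|(21, 20) − (17, −8)| = √((4)² + (28)²) = 20√2.

20√2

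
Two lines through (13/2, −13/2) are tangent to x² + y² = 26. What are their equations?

Write the tangent as mx − y + (−13/2 − m·(13/2)) = 0 and set its distance from the centre to √26:
(−13/2m − (13/2))² = 26(m² + 1)
5m² + 26m + 5 = 0, so m = −1/5 or m = −5.
With m = −1/5: x + 5y = −26. With m = −5: 5x + y = 26.

x + 5y = −26 and 5x + y = 26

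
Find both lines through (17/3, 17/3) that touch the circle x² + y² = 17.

4x − y = 17 and x − 4y = −17

Let a tangent through (17/3, 17/3) have slope m. Its distance from (0, 0) must equal √17:
(−17/3m − (−17/3))² = 17(m² + 1)
4m² − 17m + 4 = 0, so m = 4 or m = 1/4.
With m = 4: 4x − y = 17. With m = 1/4: x − 4y = −17.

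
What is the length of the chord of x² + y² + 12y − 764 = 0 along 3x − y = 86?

8√10

Express y = 3x − 86 and substitute into the circle:
10x² − 480x + 5600 = 0  ⟹  x² − 48x + 560 = 0
x = 28 or x = 20, giving (28, −2) and (20, −26).
Chord length = distance between (28, −2) and (20, −26) = √640 = 8√10.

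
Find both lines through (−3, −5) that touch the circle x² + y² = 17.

Let a tangent through (−3, −5) have slope m. Its distance from (0, 0) must equal √17:
[m·(3) − (5)]² = 17(m² + 1)
4m² + 15m − 4 = 0, so m = 1/4 or m = −4.
With m = 1/4: x − 4y = 17. With m = −4: 4x + y = −17.

x − 4y = 17 and 4x + y = −17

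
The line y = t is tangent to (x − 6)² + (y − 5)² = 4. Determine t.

The line touches the circle iff its distance from (6, 5) is 2:
|0·6 + 1·5 − t| / √1 = 2
|t − (5)| = 2, so t = 7 or t = 3.

t = 3 or t = 7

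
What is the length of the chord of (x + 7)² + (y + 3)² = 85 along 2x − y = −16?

8√5

From the line, y = 2x + 16. Substituting:
5x² + 90x + 325 = 0  ⟹  x² + 18x + 65 = 0
x = −5 or x = −13, giving (−5, 6) and (−13, −10).
Chord length = distance between (−5, 6) and (−13, −10) = √320 = 8√5.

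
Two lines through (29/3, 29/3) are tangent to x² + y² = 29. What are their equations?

Let a tangent through (29/3, 29/3) have slope m. Its distance from (0, 0) must equal √29:
[m·(−29/3) − (−29/3)]² = 29(m² + 1)
10m² − 29m + 10 = 0, so m = 2/5 or m = 5/2.
Through (29/3, 29/3) these give 2x − 5y = −29 and 5x − 2y = 29.

2x − 5y = −29 and 5x − 2y = 29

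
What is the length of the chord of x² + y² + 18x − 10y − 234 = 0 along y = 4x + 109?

Express y = 4x + 109 and substitute into the circle:
17x² + 850x + 10557 = 0  ⟹  x² + 50x + 621 = 0
x = −23 or x = −27, giving (−23, 17) and (−27, 1).
|(−23, 17) − (−27, 1)| = √((4)² + (16)²) = 4√17.

4√17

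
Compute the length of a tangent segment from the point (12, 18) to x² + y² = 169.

With centre O = (0, 0), |OP|² = 468 and r² = 169.
By the tangent–radius right angle, tangent length = √(|PO|² − r²) = √299.

√299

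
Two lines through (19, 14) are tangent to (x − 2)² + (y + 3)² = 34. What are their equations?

5x − 3y = 53 and 3x − 5y = −13

Write the tangent as mx − y + (14 − m·(19)) = 0 and set its distance from the centre to √34:
(−17m − (−17))² = 34(m² + 1)
15m² − 34m + 15 = 0, so m = 5/3 or m = 3/5.
With m = 5/3: 5x − 3y = 53. With m = 3/5: 3x − 5y = −13.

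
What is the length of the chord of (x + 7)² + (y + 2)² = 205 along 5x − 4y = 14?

4√41

The distance from (−7, −2) to the line is 41/√41, and r² = 205.
Chord = 2√(r² − d²) = 2·√(164) = 4√41.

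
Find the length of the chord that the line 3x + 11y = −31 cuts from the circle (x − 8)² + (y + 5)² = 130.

2√130

Express y = (−31 − 3x)/11 and substitute into the circle:
130x² − 2080x − 7410 = 0  ⟹  x² − 16x − 57 = 0
x = 19 or x = −3, giving (19, −8) and (−3, −2).
|(19, −8) − (−3, −2)| = √((22)² + (−6)²) = 2√130.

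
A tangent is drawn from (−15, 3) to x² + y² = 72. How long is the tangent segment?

9√2

With centre O = (0, 0), |OP|² = 234 and r² = 72.
The tangent meets the radius at right angles, so tangent² = |PO|² − r² = 234 − 72 = 162.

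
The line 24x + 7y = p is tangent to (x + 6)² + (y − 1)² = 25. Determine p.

p = −262 or p = −12

Tangency holds when the distance from the centre (−6, 1) to the line equals the radius 5:
|24·(−6) + 7·1 − p| / √625 = 5
|p − (−137)| = 5·25, so p = −12 or p = −262.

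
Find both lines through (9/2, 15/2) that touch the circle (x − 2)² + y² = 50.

x − 7y = −48 and x + y = 12

Write the tangent as mx − y + (15/2 − m·(9/2)) = 0 and set its distance from the centre to 5√2:
(−5/2m − (−15/2))² = 50(m² + 1)
7m² + 6m − 1 = 0, so m = 1/7 or m = −1.
With m = 1/7: x − 7y = −48. With m = −1: x + y = 12.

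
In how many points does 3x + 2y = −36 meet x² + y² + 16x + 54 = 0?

Substituting the line into the circle gives 13x² + 280x + 1512 = 0.
Discriminant = (280)² − 4·13·(1512) = −224 < 0.
No real roots: the line does not meet the circle.

0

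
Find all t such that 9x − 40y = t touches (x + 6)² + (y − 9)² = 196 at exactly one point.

t = −988 or t = 160

Tangency holds when the distance from the centre (−6, 9) to the line equals the radius 14:
|9·(−6) − 40·9 − t| / √1681 = 14
|t − (−414)| = 14·41, so t = 160 or t = −988.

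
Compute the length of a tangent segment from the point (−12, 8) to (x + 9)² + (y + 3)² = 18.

With centre O = (−9, −3), |OP|² = 130 and r² = 18.
The tangent meets the radius at right angles, so tangent² = |PO|² − r² = 130 − 18 = 112.

4√7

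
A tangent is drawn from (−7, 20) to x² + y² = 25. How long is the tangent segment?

2√106

With centre O = (0, 0), |OP|² = 449 and r² = 25.
By the tangent–radius right angle, tangent length = √(|PO|² − r²) = √424 = 2√106.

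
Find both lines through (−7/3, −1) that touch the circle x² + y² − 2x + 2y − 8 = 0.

Write the tangent as mx − y + (−1 − m·(−7/3)) = 0 and set its distance from the centre to √10:
[m·(10/3) − (0)]² = 10(m² + 1)
m² − 9 = 0, so m = 3 or m = −3.
Through (−7/3, −1) these give 3x − y = −6 and 3x + y = −8.

3x − y = −6 and 3x + y = −8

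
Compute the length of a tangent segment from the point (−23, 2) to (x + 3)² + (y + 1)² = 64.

The centre is (−3, −1) and r = 8. The square of the distance from P to the centre is 400 + 9 = 409.
The tangent meets the radius at right angles, so tangent² = |PO|² − r² = 409 − 64 = 345.

√345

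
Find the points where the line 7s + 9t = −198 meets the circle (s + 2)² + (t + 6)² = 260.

(−18, −8) and (0, −22)

Express t = (−198 − 7s)/9 and substitute into the circle:
130s² + 2340s = 0  ⟹  s² + 18s = 0
s = 0 or s = −18, giving (0, −22) and (−18, −8).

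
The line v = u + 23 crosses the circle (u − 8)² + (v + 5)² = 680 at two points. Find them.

(−14, 9) and (−6, 17)

From the line, v = u + 23. Substituting:
2u² + 40u + 168 = 0  ⟹  u² + 20u + 84 = 0
u = −6 or u = −14, giving (−6, 17) and (−14, 9).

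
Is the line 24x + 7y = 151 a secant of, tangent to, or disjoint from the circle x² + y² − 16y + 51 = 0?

disjoint

Substituting the line into the circle gives 625x² − 4560x + 8388 = 0.
Discriminant = (−4560)² − 4·625·(8388) = −176400 < 0.
No real roots: the line does not meet the circle.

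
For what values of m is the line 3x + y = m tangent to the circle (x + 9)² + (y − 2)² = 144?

The line touches the circle iff its distance from (−9, 2) is 12:
|3·(−9) + 1·2 − m| / √10 = 12
|m − (−25)| = 12√10.

m = −25 ± 12√10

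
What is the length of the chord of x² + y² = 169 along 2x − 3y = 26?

6√13

Centre (0, 0), r² = 169. Perpendicular distance d from centre to line = |−26| / √13 = 26/√13.
Half the chord is √(r² − d²) = √(117), so the full chord is 6√13.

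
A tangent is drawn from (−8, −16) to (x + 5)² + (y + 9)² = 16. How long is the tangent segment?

Centre (−5, −9), r² = 16. |PO|² = (−3)² + (−7)² = 58.
By the tangent–radius right angle, tangent length = √(|PO|² − r²) = √42.

√42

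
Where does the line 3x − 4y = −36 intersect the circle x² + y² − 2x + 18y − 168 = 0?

(−12, 0) and (−4, 6)

Substitute y = (36 + 3x)/4:
25x² + 400x + 1200 = 0  ⟹  x² + 16x + 48 = 0
x = −4 or x = −12, giving (−4, 6) and (−12, 0).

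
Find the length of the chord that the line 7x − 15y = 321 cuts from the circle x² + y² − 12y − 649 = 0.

From the line, y = (−321 + 7x)/15. Substituting:
274x² − 5754x + 14796 = 0  ⟹  x² − 21x + 54 = 0
x = 18 or x = 3, giving (18, −13) and (3, −20).
|(18, −13) − (3, −20)| = √((15)² + (7)²) = √274.

√274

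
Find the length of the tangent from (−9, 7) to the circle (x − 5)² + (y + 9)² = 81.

The centre is (5, −9) and r = 9. The square of the distance from P to the centre is 196 + 256 = 452.
By the tangent–radius right angle, tangent length = √(|PO|² − r²) = √371.

√371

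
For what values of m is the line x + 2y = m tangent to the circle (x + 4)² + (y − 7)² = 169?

m = 10 ± 13√5

For a tangent, require d(centre, line) = r = 13.
|1·(−4) + 2·7 − m| / √5 = 13
|m − (10)| = 13√5.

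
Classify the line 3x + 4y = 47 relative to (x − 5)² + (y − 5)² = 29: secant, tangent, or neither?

secant

Centre (5, 5), r² = 29. Distance² from centre to line = (−12)²/25 = 144/25.
Since d² < r², the line cuts the circle twice.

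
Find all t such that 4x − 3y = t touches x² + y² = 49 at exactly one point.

Tangency holds when the distance from the centre (0, 0) to the line equals the radius 7:
|4·0 − 3·0 − t| / √25 = 7
|t| = 7·5, so t = 35 or t = −35.

t = −35 or t = 35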